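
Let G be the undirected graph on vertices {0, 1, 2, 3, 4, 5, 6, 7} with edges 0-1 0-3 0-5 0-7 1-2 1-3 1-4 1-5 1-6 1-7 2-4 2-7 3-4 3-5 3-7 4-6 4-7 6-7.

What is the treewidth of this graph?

A width-3 tree decomposition is:
Bags: B1 = {0, 1, 3, 7}  B2 = {1, 3, 4, 7}  B3 = {0, 1, 3, 5}  B4 = {1, 4, 6, 7}  B5 = {1, 2, 4, 7}
Tree: B1–B2, B1–B3, B2–B4, B2–B5
Each bag holds 4 vertices, so the decomposition has width 3, which upper-bounds the treewidth. For the lower bound, the 4 vertices {0, 1, 3, 5} are pairwise adjacent, and any tree decomposition puts a clique entirely inside one bag — forcing width ≥ 3. Therefore the treewidth is 3.

3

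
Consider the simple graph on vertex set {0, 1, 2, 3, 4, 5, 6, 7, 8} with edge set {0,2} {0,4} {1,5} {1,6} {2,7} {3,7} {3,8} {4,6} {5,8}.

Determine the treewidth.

A width-2 tree decomposition is:
Bags: B1 = {0, 2, 4}  B2 = {2, 4, 7}  B3 = {3, 4, 7}  B4 = {3, 4, 8}  B5 = {4, 5, 8}  B6 = {1, 4, 5}  B7 = {1, 4, 6}
Tree: B1–B2, B2–B3, B3–B4, B4–B5, B5–B6, B6–B7
Each bag holds 3 vertices, so the decomposition has width 2, which upper-bounds the treewidth. Since 4–0–2–7–3–8–5–1–6–4 is a cycle in G, G is not acyclic. Forests are exactly the graphs of treewidth ≤ 1, so tw(G) ≥ 2. The upper and lower bounds meet at 2, so that is the treewidth.

2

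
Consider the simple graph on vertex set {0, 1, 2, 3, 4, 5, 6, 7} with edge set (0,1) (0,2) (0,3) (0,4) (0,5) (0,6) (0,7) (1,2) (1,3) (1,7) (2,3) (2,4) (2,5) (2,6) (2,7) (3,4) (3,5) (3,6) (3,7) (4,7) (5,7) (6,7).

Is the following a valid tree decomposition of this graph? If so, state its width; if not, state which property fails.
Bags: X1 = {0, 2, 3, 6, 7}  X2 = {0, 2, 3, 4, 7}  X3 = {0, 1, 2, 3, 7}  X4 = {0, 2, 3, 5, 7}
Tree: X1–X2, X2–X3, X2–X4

Yes; width 4.

Every vertex of G appears in some bag (union = {0, 1, 2, 3, 4, 5, 6, 7}); every edge is covered by a bag; and for each vertex v the set of bags containing v is connected in the bag tree. The decomposition is therefore valid. The largest bag has 5 vertices, so the width is 4.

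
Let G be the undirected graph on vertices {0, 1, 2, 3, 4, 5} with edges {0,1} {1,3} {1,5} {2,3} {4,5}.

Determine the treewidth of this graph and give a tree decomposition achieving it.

Every bag has size at most 2, so the width is 2 − 1 = 1 and tw(G) ≤ 1. G has an edge, so its treewidth is at least 1. The upper and lower bounds meet at 1, so that is the treewidth.

Treewidth 1.
One such decomposition:
Bags: B1 = {1, 5}  B2 = {1, 3}  B3 = {2, 3}  B4 = {4, 5}  B5 = {0, 1}
Tree: B1–B2, B2–B3, B1–B4, B1–B5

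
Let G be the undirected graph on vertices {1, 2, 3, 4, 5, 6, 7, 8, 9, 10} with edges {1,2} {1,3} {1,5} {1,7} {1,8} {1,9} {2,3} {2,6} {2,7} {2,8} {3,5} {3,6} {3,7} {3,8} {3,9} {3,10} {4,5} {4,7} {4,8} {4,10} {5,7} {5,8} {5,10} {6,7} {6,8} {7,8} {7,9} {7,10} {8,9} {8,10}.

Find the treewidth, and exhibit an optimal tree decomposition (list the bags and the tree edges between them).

Treewidth 4.
One optimal decomposition is:
Bags: B1 = {1, 3, 5, 7, 8}  B2 = {1, 3, 7, 8, 9}  B3 = {1, 2, 3, 7, 8}  B4 = {3, 5, 7, 8, 10}  B5 = {4, 5, 7, 8, 10}  B6 = {2, 3, 6, 7, 8}
Tree: B1–B2, B1–B3, B1–B4, B4–B5, B3–B6

The largest bag has 5 vertices, giving width 4; this decomposition certifies tw(G) ≤ 4. For the lower bound, the 5 vertices {1, 3, 7, 8, 9} are pairwise adjacent, and any tree decomposition puts a clique entirely inside one bag — forcing width ≥ 4. Therefore the treewidth is 4.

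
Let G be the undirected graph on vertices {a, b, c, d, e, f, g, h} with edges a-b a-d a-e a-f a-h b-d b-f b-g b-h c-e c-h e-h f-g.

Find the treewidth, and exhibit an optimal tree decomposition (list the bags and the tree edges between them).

Every bag has size at most 3, so the width is 3 − 1 = 2 and tw(G) ≤ 2. For the lower bound, the 3 vertices {c, e, h} are pairwise adjacent, and any tree decomposition puts a clique entirely inside one bag — forcing width ≥ 2. Combining the bounds, tw(G) = 2.

Treewidth 2.
One such decomposition:
Bags: B1 = {a, e, h}  B2 = {a, b, h}  B3 = {a, b, f}  B4 = {c, e, h}  B5 = {b, f, g}  B6 = {a, b, d}
Tree: B1–B2, B2–B3, B1–B4, B3–B5, B2–B6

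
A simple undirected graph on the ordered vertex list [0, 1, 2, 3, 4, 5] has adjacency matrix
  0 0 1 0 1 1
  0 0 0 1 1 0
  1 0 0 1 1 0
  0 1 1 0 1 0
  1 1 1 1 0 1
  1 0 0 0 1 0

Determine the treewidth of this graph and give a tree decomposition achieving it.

Treewidth 2.
Bags: B1 = {0, 2, 4}  B2 = {0, 4, 5}  B3 = {2, 3, 4}  B4 = {1, 3, 4}
Tree: B1–B2, B1–B3, B3–B4

The largest bag has 3 vertices, giving width 2; this decomposition certifies tw(G) ≤ 2. Conversely, {0, 2, 4} is a clique of size 3, and the vertices of any clique must share a bag in every tree decomposition; so some bag has ≥ 3 vertices and tw(G) ≥ 2. The upper and lower bounds meet at 2, so that is the treewidth.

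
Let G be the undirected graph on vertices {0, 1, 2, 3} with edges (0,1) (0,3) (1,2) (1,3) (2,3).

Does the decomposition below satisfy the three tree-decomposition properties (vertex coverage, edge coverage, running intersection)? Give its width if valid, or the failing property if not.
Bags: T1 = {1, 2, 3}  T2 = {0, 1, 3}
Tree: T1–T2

Yes; width 2.

Vertex coverage: the bags together contain {0, 1, 2, 3}, the full vertex set. Edge coverage: each edge of G has both endpoints in at least one bag. Running intersection: for every vertex, the bags containing it form a connected subtree. All three properties hold, so this is a valid tree decomposition of width max|bag| − 1 = 2, and hence tw(G) ≤ 2.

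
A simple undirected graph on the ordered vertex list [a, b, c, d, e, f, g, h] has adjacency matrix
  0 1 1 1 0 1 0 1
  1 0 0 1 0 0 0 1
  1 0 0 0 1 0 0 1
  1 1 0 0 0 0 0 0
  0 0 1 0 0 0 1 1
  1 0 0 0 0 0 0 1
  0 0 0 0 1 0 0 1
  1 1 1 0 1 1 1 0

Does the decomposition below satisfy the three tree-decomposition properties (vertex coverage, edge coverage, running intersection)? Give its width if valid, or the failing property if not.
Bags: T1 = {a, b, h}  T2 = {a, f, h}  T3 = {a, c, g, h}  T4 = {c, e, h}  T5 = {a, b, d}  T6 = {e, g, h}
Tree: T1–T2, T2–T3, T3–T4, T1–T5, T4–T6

No — bags containing vertex g are not connected in the tree.

A tree decomposition must satisfy three properties: every vertex lies in some bag; for every edge, both endpoints lie together in some bag; and for every vertex, the bags containing it form a connected subtree. Here bags containing vertex g are not connected in the tree, so the decomposition is invalid.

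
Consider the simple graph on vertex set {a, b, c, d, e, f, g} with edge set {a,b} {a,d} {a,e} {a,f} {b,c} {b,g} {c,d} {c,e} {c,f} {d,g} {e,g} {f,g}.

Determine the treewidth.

A width-3 tree decomposition is:
Bags: B1 = {a, c, e, g}  B2 = {a, b, c, g}  B3 = {a, c, d, g}  B4 = {a, c, f, g}
Tree: B1–B2, B2–B3, B3–B4
The largest bag has 4 vertices, giving width 3; this decomposition certifies tw(G) ≤ 3. For the lower bound: the 4 vertex sets {c,e}, {a,b}, {g}, {d} are disjoint, each induces a connected subgraph, and every pair is joined by at least one edge of G. Contracting each set to a single vertex therefore yields K_{4} as a minor, and since treewidth is minor-monotone, tw(G) ≥ tw(K_{4}) = 3. Therefore the treewidth is 3.

3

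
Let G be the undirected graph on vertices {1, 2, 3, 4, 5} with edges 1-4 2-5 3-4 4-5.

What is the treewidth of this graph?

A width-1 tree decomposition is:
Bags: B1 = {1, 4}  B2 = {4, 5}  B3 = {2, 5}  B4 = {3, 4}
Tree: B1–B2, B2–B3, B2–B4
Each bag holds 2 vertices, so the decomposition has width 1, which upper-bounds the treewidth. G has an edge, so its treewidth is at least 1. Hence tw(G) = 1 exactly.

1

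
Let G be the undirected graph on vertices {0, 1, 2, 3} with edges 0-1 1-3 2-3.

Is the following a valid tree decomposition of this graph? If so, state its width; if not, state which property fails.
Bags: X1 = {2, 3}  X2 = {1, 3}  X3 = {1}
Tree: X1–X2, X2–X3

A tree decomposition must satisfy three properties: every vertex lies in some bag; for every edge, both endpoints lie together in some bag; and for every vertex, the bags containing it form a connected subtree. Here vertex 0 appears in no bag, so the decomposition is invalid.

No — vertex 0 appears in no bag.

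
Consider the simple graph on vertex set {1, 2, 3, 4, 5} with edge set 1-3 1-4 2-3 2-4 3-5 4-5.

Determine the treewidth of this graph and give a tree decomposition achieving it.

Each bag holds 3 vertices, so the decomposition has width 2, which upper-bounds the treewidth. The edges 5–3–1–4–5 form a cycle, so G is not a tree and its treewidth is at least 2. Combining the bounds, tw(G) = 2.

Treewidth 2.
One optimal decomposition is:
Bags: B1 = {3, 4, 5}  B2 = {1, 3, 4}  B3 = {2, 3, 4}
Tree: B1–B2, B2–B3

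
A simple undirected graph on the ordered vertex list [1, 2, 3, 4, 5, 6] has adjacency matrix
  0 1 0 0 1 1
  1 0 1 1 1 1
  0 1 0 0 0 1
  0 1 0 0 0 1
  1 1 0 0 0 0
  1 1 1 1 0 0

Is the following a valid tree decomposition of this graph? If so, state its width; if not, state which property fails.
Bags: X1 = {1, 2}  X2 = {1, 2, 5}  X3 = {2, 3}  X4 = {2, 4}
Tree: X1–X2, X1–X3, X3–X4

A tree decomposition must satisfy three properties: every vertex lies in some bag; for every edge, both endpoints lie together in some bag; and for every vertex, the bags containing it form a connected subtree. Here vertex 6 appears in no bag, so the decomposition is invalid.

No — vertex 6 appears in no bag.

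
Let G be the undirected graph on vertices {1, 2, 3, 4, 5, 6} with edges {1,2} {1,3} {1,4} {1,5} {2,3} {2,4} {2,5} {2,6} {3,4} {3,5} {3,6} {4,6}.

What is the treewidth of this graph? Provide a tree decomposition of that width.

The largest bag has 4 vertices, giving width 3; this decomposition certifies tw(G) ≤ 3. Conversely, {1, 2, 3, 4} is a clique of size 4, and the vertices of any clique must share a bag in every tree decomposition; so some bag has ≥ 4 vertices and tw(G) ≥ 3. The upper and lower bounds meet at 3, so that is the treewidth.

Treewidth 3.
Bags: B1 = {1, 2, 3, 5}  B2 = {1, 2, 3, 4}  B3 = {2, 3, 4, 6}
Tree: B1–B2, B2–B3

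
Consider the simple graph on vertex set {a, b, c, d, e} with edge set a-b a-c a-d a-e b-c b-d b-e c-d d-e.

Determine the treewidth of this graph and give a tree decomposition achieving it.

Treewidth 3.
One optimal decomposition is:
Bags: B1 = {a, b, c, d}  B2 = {a, b, d, e}
Tree: B1–B2

The largest bag has 4 vertices, giving width 3; this decomposition certifies tw(G) ≤ 3. On the other hand G contains the 4-clique {a, b, d, e}. A clique must lie in a single bag of any decomposition, so no decomposition can have width below 3. Therefore the treewidth is 3.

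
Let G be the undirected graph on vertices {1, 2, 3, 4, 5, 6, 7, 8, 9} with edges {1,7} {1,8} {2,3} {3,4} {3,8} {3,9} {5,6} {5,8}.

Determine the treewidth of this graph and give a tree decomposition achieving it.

The largest bag has 2 vertices, giving width 1; this decomposition certifies tw(G) ≤ 1. G has an edge, so its treewidth is at least 1. The upper and lower bounds meet at 1, so that is the treewidth.

Treewidth 1.
Bags: B1 = {5, 8}  B2 = {1, 8}  B3 = {3, 8}  B4 = {3, 9}  B5 = {2, 3}  B6 = {5, 6}  B7 = {1, 7}  B8 = {3, 4}
Tree: B1–B2, B2–B3, B3–B4, B3–B5, B1–B6, B2–B7, B5–B8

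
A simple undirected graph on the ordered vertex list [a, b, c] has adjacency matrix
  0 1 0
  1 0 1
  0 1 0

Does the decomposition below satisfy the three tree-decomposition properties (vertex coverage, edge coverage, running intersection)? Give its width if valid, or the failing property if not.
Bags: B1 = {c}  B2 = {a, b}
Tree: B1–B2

A tree decomposition must satisfy three properties: every vertex lies in some bag; for every edge, both endpoints lie together in some bag; and for every vertex, the bags containing it form a connected subtree. Here edge (b,c) lies in no bag, so the decomposition is invalid.

No — edge (b,c) lies in no bag.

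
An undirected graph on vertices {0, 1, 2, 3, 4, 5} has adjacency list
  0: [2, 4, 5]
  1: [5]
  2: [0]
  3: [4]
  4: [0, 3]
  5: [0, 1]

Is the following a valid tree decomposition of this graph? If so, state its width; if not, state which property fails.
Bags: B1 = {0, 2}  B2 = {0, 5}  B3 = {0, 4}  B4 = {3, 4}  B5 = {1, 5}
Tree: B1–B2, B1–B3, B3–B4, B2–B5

Every vertex of G appears in some bag (union = {0, 1, 2, 3, 4, 5}); every edge is covered by a bag; and for each vertex v the set of bags containing v is connected in the bag tree. The decomposition is therefore valid. The largest bag has 2 vertices, so the width is 1.

Yes; width 1.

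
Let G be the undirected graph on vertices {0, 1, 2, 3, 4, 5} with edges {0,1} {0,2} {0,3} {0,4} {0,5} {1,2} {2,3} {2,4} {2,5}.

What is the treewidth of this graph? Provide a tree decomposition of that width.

Every bag has size at most 3, so the width is 3 − 1 = 2 and tw(G) ≤ 2. For the lower bound, the 3 vertices {0, 1, 2} are pairwise adjacent, and any tree decomposition puts a clique entirely inside one bag — forcing width ≥ 2. Combining the bounds, tw(G) = 2.

Treewidth 2.
One optimal decomposition is:
Bags: B1 = {0, 2, 3}  B2 = {0, 2, 4}  B3 = {0, 2, 5}  B4 = {0, 1, 2}
Tree: B1–B2, B1–B3, B3–B4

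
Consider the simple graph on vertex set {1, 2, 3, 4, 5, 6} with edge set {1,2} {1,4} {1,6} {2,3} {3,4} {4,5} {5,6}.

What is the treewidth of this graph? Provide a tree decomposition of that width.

Treewidth 2.
One optimal decomposition is:
Bags: B1 = {1, 5, 6}  B2 = {1, 4, 5}  B3 = {1, 2, 4}  B4 = {2, 3, 4}
Tree: B1–B2, B2–B3, B3–B4

Each bag holds 3 vertices, so the decomposition has width 2, which upper-bounds the treewidth. The edges 6–5–4–1–6 form a cycle, so G is not a tree and its treewidth is at least 2. Combining the bounds, tw(G) = 2.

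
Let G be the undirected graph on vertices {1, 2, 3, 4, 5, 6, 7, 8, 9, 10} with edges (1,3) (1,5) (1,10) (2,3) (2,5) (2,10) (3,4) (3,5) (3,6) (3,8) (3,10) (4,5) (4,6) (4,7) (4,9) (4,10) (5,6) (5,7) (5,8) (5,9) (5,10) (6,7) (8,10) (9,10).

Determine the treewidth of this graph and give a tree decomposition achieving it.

Every bag has size at most 4, so the width is 4 − 1 = 3 and tw(G) ≤ 3. On the other hand G contains the 4-clique {4, 5, 9, 10}. A clique must lie in a single bag of any decomposition, so no decomposition can have width below 3. Combining the bounds, tw(G) = 3.

Treewidth 3.
One optimal decomposition is:
Bags: B1 = {1, 3, 5, 10}  B2 = {3, 4, 5, 10}  B3 = {3, 4, 5, 6}  B4 = {4, 5, 9, 10}  B5 = {2, 3, 5, 10}  B6 = {4, 5, 6, 7}  B7 = {3, 5, 8, 10}
Tree: B1–B2, B2–B3, B2–B4, B1–B5, B3–B6, B1–B7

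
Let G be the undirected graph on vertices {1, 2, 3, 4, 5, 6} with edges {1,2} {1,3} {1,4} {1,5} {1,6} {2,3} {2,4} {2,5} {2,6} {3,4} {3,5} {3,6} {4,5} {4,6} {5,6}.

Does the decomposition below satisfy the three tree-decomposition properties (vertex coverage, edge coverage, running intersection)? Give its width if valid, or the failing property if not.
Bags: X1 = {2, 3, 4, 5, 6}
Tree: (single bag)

A tree decomposition must satisfy three properties: every vertex lies in some bag; for every edge, both endpoints lie together in some bag; and for every vertex, the bags containing it form a connected subtree. Here vertex 1 appears in no bag, so the decomposition is invalid.

No — vertex 1 appears in no bag.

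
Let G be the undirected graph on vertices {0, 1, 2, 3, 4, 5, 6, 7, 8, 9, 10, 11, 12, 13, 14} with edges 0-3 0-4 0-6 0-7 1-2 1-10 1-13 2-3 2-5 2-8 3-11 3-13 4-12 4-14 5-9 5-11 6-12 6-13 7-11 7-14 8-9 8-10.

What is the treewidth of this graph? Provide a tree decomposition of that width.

Each bag holds 4 vertices, so the decomposition has width 3, which upper-bounds the treewidth. For the lower bound: the 4 vertex sets {8,9,10}, {1}, {2}, {3,5,11,13} are disjoint, each induces a connected subgraph, and every pair is joined by at least one edge of G. Contracting each set to a single vertex therefore yields K_{4} as a minor, and since treewidth is minor-monotone, tw(G) ≥ tw(K_{4}) = 3. Therefore the treewidth is 3.

Treewidth 3.
Bags: B1 = {1, 8, 9, 10}  B2 = {1, 2, 8, 9}  B3 = {1, 2, 5, 9}  B4 = {1, 2, 5, 13}  B5 = {2, 3, 5, 13}  B6 = {3, 5, 11, 13}  B7 = {3, 6, 11, 13}  B8 = {0, 3, 6, 11}  B9 = {0, 6, 7, 11}  B10 = {0, 6, 7, 12}  B11 = {0, 4, 7, 12}  B12 = {4, 7, 12, 14}
Tree: B1–B2, B2–B3, B3–B4, B4–B5, B5–B6, B6–B7, B7–B8, B8–B9, B9–B10, B10–B11, B11–B12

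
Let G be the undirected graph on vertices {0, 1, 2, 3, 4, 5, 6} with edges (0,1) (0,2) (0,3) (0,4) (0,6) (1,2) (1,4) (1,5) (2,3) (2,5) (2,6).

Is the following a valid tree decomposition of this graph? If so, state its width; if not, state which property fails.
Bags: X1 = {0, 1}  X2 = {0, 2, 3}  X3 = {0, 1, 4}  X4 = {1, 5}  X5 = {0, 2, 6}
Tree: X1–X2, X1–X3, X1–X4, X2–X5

A tree decomposition must satisfy three properties: every vertex lies in some bag; for every edge, both endpoints lie together in some bag; and for every vertex, the bags containing it form a connected subtree. Here edge (2,1) lies in no bag, so the decomposition is invalid.

No — edge (2,1) lies in no bag.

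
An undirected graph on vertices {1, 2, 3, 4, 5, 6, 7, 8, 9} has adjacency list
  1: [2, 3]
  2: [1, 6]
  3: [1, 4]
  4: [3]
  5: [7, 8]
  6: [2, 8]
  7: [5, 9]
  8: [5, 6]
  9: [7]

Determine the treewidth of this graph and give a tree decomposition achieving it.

Treewidth 1.
One such decomposition:
Bags: B1 = {3, 4}  B2 = {1, 3}  B3 = {1, 2}  B4 = {2, 6}  B5 = {6, 8}  B6 = {5, 8}  B7 = {5, 7}  B8 = {7, 9}
Tree: B1–B2, B2–B3, B3–B4, B4–B5, B5–B6, B6–B7, B7–B8

Each bag holds 2 vertices, so the decomposition has width 1, which upper-bounds the treewidth. G has an edge, so its treewidth is at least 1. Combining the bounds, tw(G) = 1.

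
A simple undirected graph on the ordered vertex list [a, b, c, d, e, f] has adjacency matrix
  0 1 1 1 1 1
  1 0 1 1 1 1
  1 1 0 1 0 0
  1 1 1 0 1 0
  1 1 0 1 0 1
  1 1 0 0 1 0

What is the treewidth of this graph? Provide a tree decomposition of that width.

Every bag has size at most 4, so the width is 4 − 1 = 3 and tw(G) ≤ 3. For the lower bound, the 4 vertices {a, b, d, e} are pairwise adjacent, and any tree decomposition puts a clique entirely inside one bag — forcing width ≥ 3. Therefore the treewidth is 3.

Treewidth 3.
One optimal decomposition is:
Bags: B1 = {a, b, c, d}  B2 = {a, b, d, e}  B3 = {a, b, e, f}
Tree: B1–B2, B2–B3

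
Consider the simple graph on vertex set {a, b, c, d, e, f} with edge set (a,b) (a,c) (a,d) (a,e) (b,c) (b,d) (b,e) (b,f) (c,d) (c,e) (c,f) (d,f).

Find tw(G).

3

A width-3 tree decomposition is:
Bags: B1 = {a, b, c, d}  B2 = {b, c, d, f}  B3 = {a, b, c, e}
Tree: B1–B2, B1–B3
Every bag has size at most 4, so the width is 4 − 1 = 3 and tw(G) ≤ 3. On the other hand G contains the 4-clique {b, c, d, f}. A clique must lie in a single bag of any decomposition, so no decomposition can have width below 3. The upper and lower bounds meet at 3, so that is the treewidth.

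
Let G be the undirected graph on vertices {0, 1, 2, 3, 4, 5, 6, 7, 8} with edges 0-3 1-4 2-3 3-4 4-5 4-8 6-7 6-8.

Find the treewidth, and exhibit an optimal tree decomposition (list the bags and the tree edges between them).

Treewidth 1.
One optimal decomposition is:
Bags: B1 = {1, 4}  B2 = {3, 4}  B3 = {2, 3}  B4 = {4, 8}  B5 = {6, 8}  B6 = {4, 5}  B7 = {6, 7}  B8 = {0, 3}
Tree: B1–B2, B2–B3, B2–B4, B4–B5, B4–B6, B5–B7, B3–B8

Each bag holds 2 vertices, so the decomposition has width 1, which upper-bounds the treewidth. Any graph with an edge has treewidth ≥ 1, and G has the edge 1–4. Therefore the treewidth is 1.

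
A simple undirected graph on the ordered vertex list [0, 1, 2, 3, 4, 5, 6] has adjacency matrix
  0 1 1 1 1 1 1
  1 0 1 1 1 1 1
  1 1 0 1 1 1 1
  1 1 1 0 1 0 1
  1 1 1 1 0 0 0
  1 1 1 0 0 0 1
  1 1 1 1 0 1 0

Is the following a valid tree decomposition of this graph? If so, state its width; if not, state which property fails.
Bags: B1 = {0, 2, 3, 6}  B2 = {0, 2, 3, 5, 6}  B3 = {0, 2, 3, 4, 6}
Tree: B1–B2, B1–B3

No — vertex 1 appears in no bag.

A tree decomposition must satisfy three properties: every vertex lies in some bag; for every edge, both endpoints lie together in some bag; and for every vertex, the bags containing it form a connected subtree. Here vertex 1 appears in no bag, so the decomposition is invalid.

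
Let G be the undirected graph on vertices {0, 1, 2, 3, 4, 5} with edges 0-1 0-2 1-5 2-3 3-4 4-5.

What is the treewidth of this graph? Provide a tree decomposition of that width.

Treewidth 2.
Bags: B1 = {0, 1, 2}  B2 = {1, 2, 5}  B3 = {2, 4, 5}  B4 = {2, 3, 4}
Tree: B1–B2, B2–B3, B3–B4

Every bag has size at most 3, so the width is 3 − 1 = 2 and tw(G) ≤ 2. Since 2–0–1–5–4–3–2 is a cycle in G, G is not acyclic. Forests are exactly the graphs of treewidth ≤ 1, so tw(G) ≥ 2. Combining the bounds, tw(G) = 2.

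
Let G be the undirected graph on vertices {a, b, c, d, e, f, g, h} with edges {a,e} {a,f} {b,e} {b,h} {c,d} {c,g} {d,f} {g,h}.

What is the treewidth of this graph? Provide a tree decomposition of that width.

The largest bag has 3 vertices, giving width 2; this decomposition certifies tw(G) ≤ 2. Since c–g–h–b–e–a–f–d–c is a cycle in G, G is not acyclic. Forests are exactly the graphs of treewidth ≤ 1, so tw(G) ≥ 2. Combining the bounds, tw(G) = 2.

Treewidth 2.
One such decomposition:
Bags: B1 = {c, g, h}  B2 = {b, c, h}  B3 = {b, c, e}  B4 = {a, c, e}  B5 = {a, c, f}  B6 = {c, d, f}
Tree: B1–B2, B2–B3, B3–B4, B4–B5, B5–B6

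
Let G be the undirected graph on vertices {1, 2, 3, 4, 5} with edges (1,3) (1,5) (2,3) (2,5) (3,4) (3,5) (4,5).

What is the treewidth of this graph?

2

A width-2 tree decomposition is:
Bags: B1 = {1, 3, 5}  B2 = {3, 4, 5}  B3 = {2, 3, 5}
Tree: B1–B2, B2–B3
The largest bag has 3 vertices, giving width 2; this decomposition certifies tw(G) ≤ 2. On the other hand G contains the 3-clique {1, 3, 5}. A clique must lie in a single bag of any decomposition, so no decomposition can have width below 2. Combining the bounds, tw(G) = 2.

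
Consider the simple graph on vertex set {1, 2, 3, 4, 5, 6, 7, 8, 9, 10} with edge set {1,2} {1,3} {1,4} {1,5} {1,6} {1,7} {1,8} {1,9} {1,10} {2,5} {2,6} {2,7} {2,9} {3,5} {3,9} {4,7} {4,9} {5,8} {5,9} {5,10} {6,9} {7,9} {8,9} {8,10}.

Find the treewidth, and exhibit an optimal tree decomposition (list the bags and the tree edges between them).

Treewidth 3.
Bags: B1 = {1, 3, 5, 9}  B2 = {1, 5, 8, 9}  B3 = {1, 2, 5, 9}  B4 = {1, 2, 7, 9}  B5 = {1, 2, 6, 9}  B6 = {1, 5, 8, 10}  B7 = {1, 4, 7, 9}
Tree: B1–B2, B2–B3, B3–B4, B4–B5, B2–B6, B4–B7

The largest bag has 4 vertices, giving width 3; this decomposition certifies tw(G) ≤ 3. On the other hand G contains the 4-clique {1, 5, 8, 9}. A clique must lie in a single bag of any decomposition, so no decomposition can have width below 3. Therefore the treewidth is 3.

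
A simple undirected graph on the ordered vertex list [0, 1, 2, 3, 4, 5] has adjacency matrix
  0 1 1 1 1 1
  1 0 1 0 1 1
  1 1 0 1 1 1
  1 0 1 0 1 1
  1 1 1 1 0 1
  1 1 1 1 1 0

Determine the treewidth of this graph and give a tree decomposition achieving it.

Every bag has size at most 5, so the width is 5 − 1 = 4 and tw(G) ≤ 4. Conversely, {0, 1, 2, 4, 5} is a clique of size 5, and the vertices of any clique must share a bag in every tree decomposition; so some bag has ≥ 5 vertices and tw(G) ≥ 4. The upper and lower bounds meet at 4, so that is the treewidth.

Treewidth 4.
Bags: B1 = {0, 2, 3, 4, 5}  B2 = {0, 1, 2, 4, 5}
Tree: B1–B2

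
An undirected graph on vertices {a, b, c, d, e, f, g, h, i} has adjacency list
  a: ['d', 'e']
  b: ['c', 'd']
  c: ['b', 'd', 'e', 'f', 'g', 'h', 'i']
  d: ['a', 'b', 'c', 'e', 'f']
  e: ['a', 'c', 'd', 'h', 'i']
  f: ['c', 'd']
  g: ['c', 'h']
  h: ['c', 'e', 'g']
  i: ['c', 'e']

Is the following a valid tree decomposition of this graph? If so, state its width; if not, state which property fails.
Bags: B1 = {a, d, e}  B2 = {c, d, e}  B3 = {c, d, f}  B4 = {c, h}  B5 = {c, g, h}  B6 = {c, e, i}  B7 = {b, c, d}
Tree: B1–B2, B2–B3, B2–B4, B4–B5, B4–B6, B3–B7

A tree decomposition must satisfy three properties: every vertex lies in some bag; for every edge, both endpoints lie together in some bag; and for every vertex, the bags containing it form a connected subtree. Here edge (e,h) lies in no bag, so the decomposition is invalid.

No — edge (e,h) lies in no bag.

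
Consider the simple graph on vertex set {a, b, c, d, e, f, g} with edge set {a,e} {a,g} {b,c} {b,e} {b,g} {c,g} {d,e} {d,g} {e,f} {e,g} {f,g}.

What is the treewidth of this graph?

2

A width-2 tree decomposition is:
Bags: B1 = {e, f, g}  B2 = {b, e, g}  B3 = {b, c, g}  B4 = {a, e, g}  B5 = {d, e, g}
Tree: B1–B2, B2–B3, B1–B4, B1–B5
Every bag has size at most 3, so the width is 3 − 1 = 2 and tw(G) ≤ 2. Conversely, {d, e, g} is a clique of size 3, and the vertices of any clique must share a bag in every tree decomposition; so some bag has ≥ 3 vertices and tw(G) ≥ 2. The upper and lower bounds meet at 2, so that is the treewidth.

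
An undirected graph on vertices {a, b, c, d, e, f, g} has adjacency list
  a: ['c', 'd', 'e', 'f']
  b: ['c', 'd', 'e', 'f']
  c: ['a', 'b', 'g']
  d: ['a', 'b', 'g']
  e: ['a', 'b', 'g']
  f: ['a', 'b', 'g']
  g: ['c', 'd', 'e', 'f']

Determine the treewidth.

3

A width-3 tree decomposition is:
Bags: B1 = {a, b, d, g}  B2 = {a, b, f, g}  B3 = {a, b, c, g}  B4 = {a, b, e, g}
Tree: B1–B2, B2–B3, B3–B4
Each bag holds 4 vertices, so the decomposition has width 3, which upper-bounds the treewidth. For the lower bound: the 4 vertex sets {d,g}, {b,f}, {a}, {c} are disjoint, each induces a connected subgraph, and every pair is joined by at least one edge of G. Contracting each set to a single vertex therefore yields K_{4} as a minor, and since treewidth is minor-monotone, tw(G) ≥ tw(K_{4}) = 3. Therefore the treewidth is 3.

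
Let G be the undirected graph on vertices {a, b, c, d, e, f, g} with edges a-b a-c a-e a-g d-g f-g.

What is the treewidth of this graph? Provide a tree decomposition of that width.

Treewidth 1.
Bags: B1 = {a, g}  B2 = {a, c}  B3 = {a, b}  B4 = {f, g}  B5 = {d, g}  B6 = {a, e}
Tree: B1–B2, B1–B3, B1–B4, B4–B5, B3–B6

Each bag holds 2 vertices, so the decomposition has width 1, which upper-bounds the treewidth. Any graph with an edge has treewidth ≥ 1, and G has the edge g–a. The upper and lower bounds meet at 1, so that is the treewidth.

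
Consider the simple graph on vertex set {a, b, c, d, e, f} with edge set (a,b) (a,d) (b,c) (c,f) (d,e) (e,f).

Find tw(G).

2

A width-2 tree decomposition is:
Bags: B1 = {b, c, f}  B2 = {b, e, f}  B3 = {b, d, e}  B4 = {a, b, d}
Tree: B1–B2, B2–B3, B3–B4
The largest bag has 3 vertices, giving width 2; this decomposition certifies tw(G) ≤ 2. Since b–c–f–e–d–a–b is a cycle in G, G is not acyclic. Forests are exactly the graphs of treewidth ≤ 1, so tw(G) ≥ 2. The upper and lower bounds meet at 2, so that is the treewidth.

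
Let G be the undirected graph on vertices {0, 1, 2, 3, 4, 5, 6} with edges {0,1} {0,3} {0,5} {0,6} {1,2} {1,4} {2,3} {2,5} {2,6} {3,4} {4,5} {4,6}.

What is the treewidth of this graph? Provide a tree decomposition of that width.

Treewidth 3.
Bags: B1 = {0, 2, 4, 5}  B2 = {0, 2, 4, 6}  B3 = {0, 1, 2, 4}  B4 = {0, 2, 3, 4}
Tree: B1–B2, B2–B3, B3–B4

Each bag holds 4 vertices, so the decomposition has width 3, which upper-bounds the treewidth. For the lower bound: the 4 vertex sets {4,5}, {2,6}, {0}, {1} are disjoint, each induces a connected subgraph, and every pair is joined by at least one edge of G. Contracting each set to a single vertex therefore yields K_{4} as a minor, and since treewidth is minor-monotone, tw(G) ≥ tw(K_{4}) = 3. Combining the bounds, tw(G) = 3.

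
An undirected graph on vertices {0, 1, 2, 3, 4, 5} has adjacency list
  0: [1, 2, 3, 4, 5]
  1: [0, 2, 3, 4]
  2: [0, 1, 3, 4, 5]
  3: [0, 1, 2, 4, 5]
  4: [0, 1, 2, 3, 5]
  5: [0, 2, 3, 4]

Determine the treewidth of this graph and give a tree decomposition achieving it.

Treewidth 4.
Bags: B1 = {0, 2, 3, 4, 5}  B2 = {0, 1, 2, 3, 4}
Tree: B1–B2

The largest bag has 5 vertices, giving width 4; this decomposition certifies tw(G) ≤ 4. For the lower bound, the 5 vertices {0, 1, 2, 3, 4} are pairwise adjacent, and any tree decomposition puts a clique entirely inside one bag — forcing width ≥ 4. The upper and lower bounds meet at 4, so that is the treewidth.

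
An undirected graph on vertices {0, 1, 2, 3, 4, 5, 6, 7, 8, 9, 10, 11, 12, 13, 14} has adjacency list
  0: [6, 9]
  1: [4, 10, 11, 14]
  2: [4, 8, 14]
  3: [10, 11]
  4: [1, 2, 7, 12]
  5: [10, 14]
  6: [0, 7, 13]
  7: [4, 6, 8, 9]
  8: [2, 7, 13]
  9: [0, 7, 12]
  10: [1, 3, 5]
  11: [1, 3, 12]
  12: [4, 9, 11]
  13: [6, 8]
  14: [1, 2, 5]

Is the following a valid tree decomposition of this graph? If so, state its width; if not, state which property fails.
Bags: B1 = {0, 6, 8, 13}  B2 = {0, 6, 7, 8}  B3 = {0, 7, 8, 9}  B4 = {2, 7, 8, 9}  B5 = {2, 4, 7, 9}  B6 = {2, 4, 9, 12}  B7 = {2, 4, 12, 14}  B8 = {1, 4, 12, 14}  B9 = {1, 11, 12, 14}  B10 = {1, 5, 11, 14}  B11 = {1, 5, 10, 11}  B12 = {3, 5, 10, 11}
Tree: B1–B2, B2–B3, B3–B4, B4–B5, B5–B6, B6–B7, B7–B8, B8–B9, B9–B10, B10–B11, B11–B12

Checking the three conditions: (i) the bags cover all of {0, 1, 2, 3, 4, 5, 6, 7, 8, 9, 10, 11, 12, 13, 14}; (ii) for each edge, some bag contains both endpoints; (iii) the bags containing any fixed vertex form a subtree. All hold, so the decomposition is valid with width 4 − 1 = 3.

Yes; width 3.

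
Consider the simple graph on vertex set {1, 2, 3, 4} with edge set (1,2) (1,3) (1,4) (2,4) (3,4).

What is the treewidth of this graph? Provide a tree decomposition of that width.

Every bag has size at most 3, so the width is 3 − 1 = 2 and tw(G) ≤ 2. Conversely, {1, 2, 4} is a clique of size 3, and the vertices of any clique must share a bag in every tree decomposition; so some bag has ≥ 3 vertices and tw(G) ≥ 2. Therefore the treewidth is 2.

Treewidth 2.
One such decomposition:
Bags: B1 = {1, 3, 4}  B2 = {1, 2, 4}
Tree: B1–B2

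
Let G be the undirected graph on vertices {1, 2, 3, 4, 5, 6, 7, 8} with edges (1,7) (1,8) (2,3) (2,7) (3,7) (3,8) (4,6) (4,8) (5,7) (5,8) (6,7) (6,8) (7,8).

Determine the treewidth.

2

A width-2 tree decomposition is:
Bags: B1 = {5, 7, 8}  B2 = {6, 7, 8}  B3 = {1, 7, 8}  B4 = {3, 7, 8}  B5 = {2, 3, 7}  B6 = {4, 6, 8}
Tree: B1–B2, B1–B3, B1–B4, B4–B5, B2–B6
Every bag has size at most 3, so the width is 3 − 1 = 2 and tw(G) ≤ 2. Conversely, {4, 6, 8} is a clique of size 3, and the vertices of any clique must share a bag in every tree decomposition; so some bag has ≥ 3 vertices and tw(G) ≥ 2. Therefore the treewidth is 2.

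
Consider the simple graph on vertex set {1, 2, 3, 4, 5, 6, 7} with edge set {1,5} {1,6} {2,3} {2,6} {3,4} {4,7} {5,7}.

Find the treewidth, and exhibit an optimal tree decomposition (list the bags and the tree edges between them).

Treewidth 2.
Bags: B1 = {1, 5, 6}  B2 = {5, 6, 7}  B3 = {4, 6, 7}  B4 = {3, 4, 6}  B5 = {2, 3, 6}
Tree: B1–B2, B2–B3, B3–B4, B4–B5

The largest bag has 3 vertices, giving width 2; this decomposition certifies tw(G) ≤ 2. For the lower bound, G contains the cycle 6–1–5–7–4–3–2–6, so G is not a forest; only forests have treewidth ≤ 1, hence tw(G) ≥ 2. Hence tw(G) = 2 exactly.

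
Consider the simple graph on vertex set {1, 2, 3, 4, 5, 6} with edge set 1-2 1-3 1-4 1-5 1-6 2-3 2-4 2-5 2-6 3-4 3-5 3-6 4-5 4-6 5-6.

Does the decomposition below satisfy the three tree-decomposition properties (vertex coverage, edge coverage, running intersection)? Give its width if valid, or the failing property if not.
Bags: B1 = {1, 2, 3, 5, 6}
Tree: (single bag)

No — vertex 4 appears in no bag.

A tree decomposition must satisfy three properties: every vertex lies in some bag; for every edge, both endpoints lie together in some bag; and for every vertex, the bags containing it form a connected subtree. Here vertex 4 appears in no bag, so the decomposition is invalid.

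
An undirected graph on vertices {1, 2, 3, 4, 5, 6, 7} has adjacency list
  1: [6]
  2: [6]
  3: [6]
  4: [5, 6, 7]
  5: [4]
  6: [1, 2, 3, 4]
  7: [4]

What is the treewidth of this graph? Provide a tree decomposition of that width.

Treewidth 1.
Bags: B1 = {4, 6}  B2 = {2, 6}  B3 = {4, 7}  B4 = {4, 5}  B5 = {3, 6}  B6 = {1, 6}
Tree: B1–B2, B1–B3, B1–B4, B2–B5, B5–B6

The largest bag has 2 vertices, giving width 1; this decomposition certifies tw(G) ≤ 1. Since G has at least one edge (e.g. 4–6), it is not an edgeless graph, so tw(G) ≥ 1. Therefore the treewidth is 1.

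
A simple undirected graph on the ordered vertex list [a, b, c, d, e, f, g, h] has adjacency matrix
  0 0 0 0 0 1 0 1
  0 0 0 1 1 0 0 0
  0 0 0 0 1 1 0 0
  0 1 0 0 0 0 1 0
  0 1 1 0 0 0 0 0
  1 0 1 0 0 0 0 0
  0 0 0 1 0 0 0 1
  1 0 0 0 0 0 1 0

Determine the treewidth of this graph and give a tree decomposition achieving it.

Every bag has size at most 3, so the width is 3 − 1 = 2 and tw(G) ≤ 2. Since b–d–g–h–a–f–c–e–b is a cycle in G, G is not acyclic. Forests are exactly the graphs of treewidth ≤ 1, so tw(G) ≥ 2. Therefore the treewidth is 2.

Treewidth 2.
Bags: B1 = {b, d, g}  B2 = {b, g, h}  B3 = {a, b, h}  B4 = {a, b, f}  B5 = {b, c, f}  B6 = {b, c, e}
Tree: B1–B2, B2–B3, B3–B4, B4–B5, B5–B6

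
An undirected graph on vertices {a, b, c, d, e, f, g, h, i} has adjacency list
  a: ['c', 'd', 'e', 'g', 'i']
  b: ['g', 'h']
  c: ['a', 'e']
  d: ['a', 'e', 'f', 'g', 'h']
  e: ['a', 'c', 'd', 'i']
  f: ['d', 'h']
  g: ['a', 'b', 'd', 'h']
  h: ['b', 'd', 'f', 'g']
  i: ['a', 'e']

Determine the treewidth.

2

A width-2 tree decomposition is:
Bags: B1 = {b, g, h}  B2 = {d, g, h}  B3 = {d, f, h}  B4 = {a, d, g}  B5 = {a, d, e}  B6 = {a, e, i}  B7 = {a, c, e}
Tree: B1–B2, B2–B3, B2–B4, B4–B5, B5–B6, B6–B7
Each bag holds 3 vertices, so the decomposition has width 2, which upper-bounds the treewidth. Conversely, {d, g, h} is a clique of size 3, and the vertices of any clique must share a bag in every tree decomposition; so some bag has ≥ 3 vertices and tw(G) ≥ 2. Combining the bounds, tw(G) = 2.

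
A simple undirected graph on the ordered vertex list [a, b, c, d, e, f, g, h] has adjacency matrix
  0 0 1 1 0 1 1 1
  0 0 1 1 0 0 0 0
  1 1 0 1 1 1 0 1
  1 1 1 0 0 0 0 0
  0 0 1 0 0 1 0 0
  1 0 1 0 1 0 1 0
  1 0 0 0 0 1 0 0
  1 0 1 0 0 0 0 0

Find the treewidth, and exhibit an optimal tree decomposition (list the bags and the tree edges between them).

The largest bag has 3 vertices, giving width 2; this decomposition certifies tw(G) ≤ 2. Conversely, {a, f, g} is a clique of size 3, and the vertices of any clique must share a bag in every tree decomposition; so some bag has ≥ 3 vertices and tw(G) ≥ 2. Hence tw(G) = 2 exactly.

Treewidth 2.
One such decomposition:
Bags: B1 = {a, c, f}  B2 = {a, c, h}  B3 = {c, e, f}  B4 = {a, c, d}  B5 = {b, c, d}  B6 = {a, f, g}
Tree: B1–B2, B1–B3, B1–B4, B4–B5, B1–B6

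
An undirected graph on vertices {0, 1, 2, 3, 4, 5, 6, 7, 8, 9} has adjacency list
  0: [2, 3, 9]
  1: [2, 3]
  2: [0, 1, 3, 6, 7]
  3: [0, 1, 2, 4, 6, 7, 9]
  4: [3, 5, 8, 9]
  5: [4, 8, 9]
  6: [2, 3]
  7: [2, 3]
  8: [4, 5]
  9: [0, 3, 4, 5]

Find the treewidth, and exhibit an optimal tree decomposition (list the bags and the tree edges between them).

The largest bag has 3 vertices, giving width 2; this decomposition certifies tw(G) ≤ 2. For the lower bound, the 3 vertices {4, 5, 8} are pairwise adjacent, and any tree decomposition puts a clique entirely inside one bag — forcing width ≥ 2. Combining the bounds, tw(G) = 2.

Treewidth 2.
Bags: B1 = {0, 2, 3}  B2 = {2, 3, 6}  B3 = {0, 3, 9}  B4 = {3, 4, 9}  B5 = {4, 5, 9}  B6 = {2, 3, 7}  B7 = {4, 5, 8}  B8 = {1, 2, 3}
Tree: B1–B2, B1–B3, B3–B4, B4–B5, B1–B6, B5–B7, B6–B8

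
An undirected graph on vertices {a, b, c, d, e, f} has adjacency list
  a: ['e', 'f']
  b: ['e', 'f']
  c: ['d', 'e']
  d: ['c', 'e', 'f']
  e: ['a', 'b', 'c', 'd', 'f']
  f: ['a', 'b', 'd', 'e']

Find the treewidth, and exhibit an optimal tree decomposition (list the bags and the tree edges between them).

Every bag has size at most 3, so the width is 3 − 1 = 2 and tw(G) ≤ 2. Conversely, {c, d, e} is a clique of size 3, and the vertices of any clique must share a bag in every tree decomposition; so some bag has ≥ 3 vertices and tw(G) ≥ 2. The upper and lower bounds meet at 2, so that is the treewidth.

Treewidth 2.
One such decomposition:
Bags: B1 = {a, e, f}  B2 = {b, e, f}  B3 = {d, e, f}  B4 = {c, d, e}
Tree: B1–B2, B1–B3, B3–B4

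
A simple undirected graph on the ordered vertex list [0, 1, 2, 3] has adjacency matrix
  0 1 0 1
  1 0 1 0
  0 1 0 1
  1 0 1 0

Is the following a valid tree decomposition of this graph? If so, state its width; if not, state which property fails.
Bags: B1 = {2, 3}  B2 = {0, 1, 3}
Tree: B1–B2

No — edge (1,2) lies in no bag.

A tree decomposition must satisfy three properties: every vertex lies in some bag; for every edge, both endpoints lie together in some bag; and for every vertex, the bags containing it form a connected subtree. Here edge (1,2) lies in no bag, so the decomposition is invalid.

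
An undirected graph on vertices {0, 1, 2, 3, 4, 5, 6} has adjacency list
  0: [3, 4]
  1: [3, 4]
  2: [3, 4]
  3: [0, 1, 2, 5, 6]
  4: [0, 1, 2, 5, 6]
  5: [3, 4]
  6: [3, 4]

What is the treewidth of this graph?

2

A width-2 tree decomposition is:
Bags: B1 = {1, 3, 4}  B2 = {3, 4, 5}  B3 = {3, 4, 6}  B4 = {0, 3, 4}  B5 = {2, 3, 4}
Tree: B1–B2, B2–B3, B3–B4, B4–B5
Each bag holds 3 vertices, so the decomposition has width 2, which upper-bounds the treewidth. For the lower bound, G contains the cycle 4–1–3–5–4, so G is not a forest; only forests have treewidth ≤ 1, hence tw(G) ≥ 2. The upper and lower bounds meet at 2, so that is the treewidth.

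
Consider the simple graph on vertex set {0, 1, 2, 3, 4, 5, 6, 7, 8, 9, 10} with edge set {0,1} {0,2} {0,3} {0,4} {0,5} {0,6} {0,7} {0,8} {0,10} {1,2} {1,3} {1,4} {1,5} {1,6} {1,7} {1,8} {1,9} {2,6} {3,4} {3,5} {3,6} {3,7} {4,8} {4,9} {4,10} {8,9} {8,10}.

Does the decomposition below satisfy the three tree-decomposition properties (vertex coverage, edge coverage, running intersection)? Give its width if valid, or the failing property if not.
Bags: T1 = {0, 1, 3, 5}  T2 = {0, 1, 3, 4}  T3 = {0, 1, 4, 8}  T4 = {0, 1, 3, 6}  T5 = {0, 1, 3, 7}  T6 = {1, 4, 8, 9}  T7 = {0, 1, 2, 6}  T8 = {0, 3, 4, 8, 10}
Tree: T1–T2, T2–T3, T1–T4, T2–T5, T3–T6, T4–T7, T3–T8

No — bags containing vertex 3 are not connected in the tree.

A tree decomposition must satisfy three properties: every vertex lies in some bag; for every edge, both endpoints lie together in some bag; and for every vertex, the bags containing it form a connected subtree. Here bags containing vertex 3 are not connected in the tree, so the decomposition is invalid.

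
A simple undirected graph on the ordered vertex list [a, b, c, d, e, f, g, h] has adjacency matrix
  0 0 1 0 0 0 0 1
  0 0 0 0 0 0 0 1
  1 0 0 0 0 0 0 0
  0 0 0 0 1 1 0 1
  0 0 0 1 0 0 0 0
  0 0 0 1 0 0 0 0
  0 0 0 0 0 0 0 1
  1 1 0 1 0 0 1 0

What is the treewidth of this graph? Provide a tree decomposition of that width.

Treewidth 1.
Bags: B1 = {d, h}  B2 = {a, h}  B3 = {b, h}  B4 = {g, h}  B5 = {d, e}  B6 = {d, f}  B7 = {a, c}
Tree: B1–B2, B1–B3, B3–B4, B1–B5, B1–B6, B2–B7

Every bag has size at most 2, so the width is 2 − 1 = 1 and tw(G) ≤ 1. Any graph with an edge has treewidth ≥ 1, and G has the edge h–d. Combining the bounds, tw(G) = 1.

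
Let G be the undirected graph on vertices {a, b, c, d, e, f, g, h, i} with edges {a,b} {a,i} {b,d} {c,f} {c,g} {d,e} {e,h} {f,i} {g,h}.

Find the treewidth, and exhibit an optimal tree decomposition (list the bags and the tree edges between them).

Every bag has size at most 3, so the width is 3 − 1 = 2 and tw(G) ≤ 2. For the lower bound, G contains the cycle b–a–i–f–c–g–h–e–d–b, so G is not a forest; only forests have treewidth ≤ 1, hence tw(G) ≥ 2. Therefore the treewidth is 2.

Treewidth 2.
One optimal decomposition is:
Bags: B1 = {a, b, i}  B2 = {b, f, i}  B3 = {b, c, f}  B4 = {b, c, g}  B5 = {b, g, h}  B6 = {b, e, h}  B7 = {b, d, e}
Tree: B1–B2, B2–B3, B3–B4, B4–B5, B5–B6, B6–B7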